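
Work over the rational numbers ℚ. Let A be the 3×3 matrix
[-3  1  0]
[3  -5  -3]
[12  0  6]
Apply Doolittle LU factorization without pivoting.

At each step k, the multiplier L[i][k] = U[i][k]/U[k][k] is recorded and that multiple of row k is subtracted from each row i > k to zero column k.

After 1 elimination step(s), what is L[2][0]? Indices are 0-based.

L[2][0] = -4

Step 1: pivot at (0,0) is -3.
  row1 ← row1 − (-1)·row0  ⇒  L[1][0]=-1, U row1=(0, -4, -3)
  row2 ← row2 − (-4)·row0  ⇒  L[2][0]=-4, U row2=(0, 4, 6)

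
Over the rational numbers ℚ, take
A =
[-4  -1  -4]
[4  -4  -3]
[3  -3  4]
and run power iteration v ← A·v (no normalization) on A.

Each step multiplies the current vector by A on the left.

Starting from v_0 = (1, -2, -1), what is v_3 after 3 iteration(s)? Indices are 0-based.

v_0 = (1, -2, -1).
v_1 = A·v_0 = (2, 15, 5).
v_2 = A·v_1 = (-43, -67, -19).
v_3 = A·v_2 = (315, 153, -4).

v_3 = (315, 153, -4)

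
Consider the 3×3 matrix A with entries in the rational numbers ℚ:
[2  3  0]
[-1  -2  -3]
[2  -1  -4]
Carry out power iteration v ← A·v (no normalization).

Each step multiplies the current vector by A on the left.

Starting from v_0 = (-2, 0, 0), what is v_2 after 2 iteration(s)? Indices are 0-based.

v_0 = (-2, 0, 0).
v_1 = A·v_0 = (-4, 2, -4).
v_2 = A·v_1 = (-2, 12, 6).

v_2 = (-2, 12, 6)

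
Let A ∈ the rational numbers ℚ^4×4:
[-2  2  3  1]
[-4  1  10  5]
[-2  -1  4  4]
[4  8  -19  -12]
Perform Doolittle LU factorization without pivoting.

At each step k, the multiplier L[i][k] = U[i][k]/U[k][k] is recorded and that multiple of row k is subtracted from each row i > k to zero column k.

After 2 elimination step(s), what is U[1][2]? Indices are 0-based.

Step 1: pivot at (0,0) is -2.
  row1 ← row1 − (2)·row0  ⇒  L[1][0]=2, U row1=(0, -3, 4, 3)
  row2 ← row2 − (1)·row0  ⇒  L[2][0]=1, U row2=(0, -3, 1, 3)
  row3 ← row3 − (-2)·row0  ⇒  L[3][0]=-2, U row3=(0, 12, -13, -10)
Step 2: pivot at (1,1) is -3.
  row2 ← row2 − (1)·row1  ⇒  L[2][1]=1, U row2=(0, 0, -3, 0)
  row3 ← row3 − (-4)·row1  ⇒  L[3][1]=-4, U row3=(0, 0, 3, 2)

U[1][2] = 4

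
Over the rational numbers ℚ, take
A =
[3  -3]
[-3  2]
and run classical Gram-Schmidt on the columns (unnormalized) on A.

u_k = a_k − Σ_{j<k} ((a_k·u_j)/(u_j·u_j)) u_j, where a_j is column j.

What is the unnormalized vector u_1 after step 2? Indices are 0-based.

Step 1: u_0 = a_0 = (3, -3).
Step 2: u_1 = a_1 − (-5/6)·u_0 = (-1/2, -1/2).

u_1 = (-1/2, -1/2)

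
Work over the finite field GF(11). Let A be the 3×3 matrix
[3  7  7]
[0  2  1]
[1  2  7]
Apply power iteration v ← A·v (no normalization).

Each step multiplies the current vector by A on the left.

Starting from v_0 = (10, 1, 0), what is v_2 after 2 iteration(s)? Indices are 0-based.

v_0 = (10, 1, 0).
v_1 = A·v_0 = (4, 2, 1).
v_2 = A·v_1 = (0, 5, 4).

v_2 = (0, 5, 4)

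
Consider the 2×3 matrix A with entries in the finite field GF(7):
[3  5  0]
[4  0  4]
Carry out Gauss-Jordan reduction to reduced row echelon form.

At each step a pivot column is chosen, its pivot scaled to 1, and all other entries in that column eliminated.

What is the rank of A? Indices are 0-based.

rank = 2

pivot(0,0)=3: scale R0 → (1, 4, 0)
  clear (1,0): R1 −= (4)R0 → (0, 5, 4)
pivot(1,1)=5: scale R1 → (0, 1, 5)
  clear (0,1): R0 −= (4)R1 → (1, 0, 1)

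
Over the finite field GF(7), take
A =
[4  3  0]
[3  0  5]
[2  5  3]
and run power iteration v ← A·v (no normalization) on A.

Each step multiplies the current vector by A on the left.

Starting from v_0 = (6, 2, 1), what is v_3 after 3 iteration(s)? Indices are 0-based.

v_3 = (1, 4, 5)

v_0 = (6, 2, 1).
v_1 = A·v_0 = (2, 2, 4).
v_2 = A·v_1 = (0, 5, 5).
v_3 = A·v_2 = (1, 4, 5).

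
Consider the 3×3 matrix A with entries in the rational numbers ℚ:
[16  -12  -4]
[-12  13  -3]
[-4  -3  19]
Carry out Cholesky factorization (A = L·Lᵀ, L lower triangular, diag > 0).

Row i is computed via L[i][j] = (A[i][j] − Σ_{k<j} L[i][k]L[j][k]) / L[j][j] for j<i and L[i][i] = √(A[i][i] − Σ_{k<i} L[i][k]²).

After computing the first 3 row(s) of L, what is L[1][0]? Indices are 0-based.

Step 1: L[0][0] = √(16) = 4.
  L[1][0] = (-12) / L[0][0] = -3.
Step 2: L[1][1] = √(4) = 2.
  L[2][0] = (-4) / L[0][0] = -1.
  L[2][1] = (-6) / L[1][1] = -3.
Step 3: L[2][2] = √(9) = 3.

L[1][0] = -3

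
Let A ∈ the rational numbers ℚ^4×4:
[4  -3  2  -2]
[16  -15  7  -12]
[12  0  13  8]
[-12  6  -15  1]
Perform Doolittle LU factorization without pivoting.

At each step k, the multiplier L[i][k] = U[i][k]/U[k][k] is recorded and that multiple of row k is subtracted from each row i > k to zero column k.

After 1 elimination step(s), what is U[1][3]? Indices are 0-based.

U[1][3] = -4

Step 1: pivot at (0,0) is 4.
  row1 ← row1 − (4)·row0  ⇒  L[1][0]=4, U row1=(0, -3, -1, -4)
  row2 ← row2 − (3)·row0  ⇒  L[2][0]=3, U row2=(0, 9, 7, 14)
  row3 ← row3 − (-3)·row0  ⇒  L[3][0]=-3, U row3=(0, -3, -9, -5)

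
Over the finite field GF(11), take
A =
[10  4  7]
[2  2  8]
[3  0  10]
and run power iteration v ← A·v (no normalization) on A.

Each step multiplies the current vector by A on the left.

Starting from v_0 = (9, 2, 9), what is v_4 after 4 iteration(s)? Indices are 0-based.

v_0 = (9, 2, 9).
v_1 = A·v_0 = (7, 6, 7).
v_2 = A·v_1 = (0, 5, 3).
v_3 = A·v_2 = (8, 1, 8).
v_4 = A·v_3 = (8, 5, 5).

v_4 = (8, 5, 5)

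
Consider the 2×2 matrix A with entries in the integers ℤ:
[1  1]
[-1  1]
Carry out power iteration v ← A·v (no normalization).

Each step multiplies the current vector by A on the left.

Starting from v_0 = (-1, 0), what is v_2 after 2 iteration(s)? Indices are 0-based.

v_2 = (0, 2)

v_0 = (-1, 0).
v_1 = A·v_0 = (-1, 1).
v_2 = A·v_1 = (0, 2).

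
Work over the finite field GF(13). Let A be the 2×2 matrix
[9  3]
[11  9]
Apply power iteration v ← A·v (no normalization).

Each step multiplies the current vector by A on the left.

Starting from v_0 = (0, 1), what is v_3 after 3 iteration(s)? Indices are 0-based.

v_0 = (0, 1).
v_1 = A·v_0 = (3, 9).
v_2 = A·v_1 = (2, 10).
v_3 = A·v_2 = (9, 8).

v_3 = (9, 8)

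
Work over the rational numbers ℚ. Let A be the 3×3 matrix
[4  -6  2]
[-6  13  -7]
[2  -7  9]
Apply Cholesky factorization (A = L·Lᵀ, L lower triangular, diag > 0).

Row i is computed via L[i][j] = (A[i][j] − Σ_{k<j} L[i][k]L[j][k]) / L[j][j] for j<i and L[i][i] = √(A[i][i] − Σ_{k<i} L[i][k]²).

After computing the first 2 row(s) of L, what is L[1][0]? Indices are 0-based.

Step 1: L[0][0] = √(4) = 2.
  L[1][0] = (-6) / L[0][0] = -3.
Step 2: L[1][1] = √(4) = 2.

L[1][0] = -3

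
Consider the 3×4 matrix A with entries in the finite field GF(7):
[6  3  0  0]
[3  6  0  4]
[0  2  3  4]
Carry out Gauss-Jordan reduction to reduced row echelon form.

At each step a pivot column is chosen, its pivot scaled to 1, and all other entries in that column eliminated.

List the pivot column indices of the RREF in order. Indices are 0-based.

[1] R0 /= 6  ⇒  (1, 4, 0, 0)
     R1 -= 3·R0  ⇒  (0, 1, 0, 4)
[2] R1 /= 1  ⇒  (0, 1, 0, 4)
     R0 -= 4·R1  ⇒  (1, 0, 0, 5)
     R2 -= 2·R1  ⇒  (0, 0, 3, 3)
[3] R2 /= 3  ⇒  (0, 0, 1, 1)

pivot columns: 0, 1, 2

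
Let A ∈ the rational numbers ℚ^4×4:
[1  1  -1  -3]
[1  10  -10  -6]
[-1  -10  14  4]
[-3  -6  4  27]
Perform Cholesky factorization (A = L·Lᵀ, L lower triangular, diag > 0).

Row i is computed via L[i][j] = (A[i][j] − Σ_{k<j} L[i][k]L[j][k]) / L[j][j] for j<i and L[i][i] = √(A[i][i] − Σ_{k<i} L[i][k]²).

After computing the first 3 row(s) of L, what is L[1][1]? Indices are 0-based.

Step 1: L[0][0] = √(1) = 1.
  L[1][0] = (1) / L[0][0] = 1.
Step 2: L[1][1] = √(9) = 3.
  L[2][0] = (-1) / L[0][0] = -1.
  L[2][1] = (-9) / L[1][1] = -3.
Step 3: L[2][2] = √(4) = 2.

L[1][1] = 3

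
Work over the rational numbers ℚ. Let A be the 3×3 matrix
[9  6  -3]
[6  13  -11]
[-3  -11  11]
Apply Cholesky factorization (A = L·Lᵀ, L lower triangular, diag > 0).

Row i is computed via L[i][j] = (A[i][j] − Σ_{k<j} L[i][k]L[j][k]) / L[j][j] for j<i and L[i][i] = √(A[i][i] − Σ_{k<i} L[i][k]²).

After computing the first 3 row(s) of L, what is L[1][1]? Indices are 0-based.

Step 1: L[0][0] = √(9) = 3.
  L[1][0] = (6) / L[0][0] = 2.
Step 2: L[1][1] = √(9) = 3.
  L[2][0] = (-3) / L[0][0] = -1.
  L[2][1] = (-9) / L[1][1] = -3.
Step 3: L[2][2] = √(1) = 1.

L[1][1] = 3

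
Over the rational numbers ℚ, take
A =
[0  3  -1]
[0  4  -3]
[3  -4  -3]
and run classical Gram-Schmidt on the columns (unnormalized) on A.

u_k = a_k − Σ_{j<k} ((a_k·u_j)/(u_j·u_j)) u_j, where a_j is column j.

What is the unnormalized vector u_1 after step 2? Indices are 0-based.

Step 1: u_0 = a_0 = (0, 0, 3).
Step 2: u_1 = a_1 − (-4/3)·u_0 = (3, 4, 0).

u_1 = (3, 4, 0)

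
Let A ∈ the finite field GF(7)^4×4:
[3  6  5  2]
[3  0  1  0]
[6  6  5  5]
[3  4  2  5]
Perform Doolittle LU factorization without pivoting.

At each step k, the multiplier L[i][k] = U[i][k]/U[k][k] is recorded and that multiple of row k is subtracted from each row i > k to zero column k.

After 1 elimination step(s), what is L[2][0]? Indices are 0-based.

[col 0] pivot 3
  R1 -= 1*R0 → (0, 1, 3, 5)  (L[1][0] := 1)
  R2 -= 2*R0 → (0, 1, 2, 1)  (L[2][0] := 2)
  R3 -= 1*R0 → (0, 5, 4, 3)  (L[3][0] := 1)

L[2][0] = 2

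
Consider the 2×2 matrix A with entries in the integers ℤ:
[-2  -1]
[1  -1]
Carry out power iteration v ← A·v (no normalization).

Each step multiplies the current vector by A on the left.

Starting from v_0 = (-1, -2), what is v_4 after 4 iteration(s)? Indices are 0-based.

v_0 = (-1, -2).
v_1 = A·v_0 = (4, 1).
v_2 = A·v_1 = (-9, 3).
v_3 = A·v_2 = (15, -12).
v_4 = A·v_3 = (-18, 27).

v_4 = (-18, 27)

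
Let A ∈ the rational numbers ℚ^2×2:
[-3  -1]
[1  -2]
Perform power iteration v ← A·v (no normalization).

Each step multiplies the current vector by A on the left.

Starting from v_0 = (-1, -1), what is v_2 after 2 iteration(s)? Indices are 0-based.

v_0 = (-1, -1).
v_1 = A·v_0 = (4, 1).
v_2 = A·v_1 = (-13, 2).

v_2 = (-13, 2)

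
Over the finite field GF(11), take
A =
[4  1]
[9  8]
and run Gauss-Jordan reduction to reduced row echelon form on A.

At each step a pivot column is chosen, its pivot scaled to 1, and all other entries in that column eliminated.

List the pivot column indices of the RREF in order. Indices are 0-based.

pivot columns: 0, 1

step 1: normalize row 0 (÷4) = (1, 3)
  row 1: subtract 9×row0 = (0, 3)
step 2: normalize row 1 (÷3) = (0, 1)
  row 0: subtract 3×row1 = (1, 0)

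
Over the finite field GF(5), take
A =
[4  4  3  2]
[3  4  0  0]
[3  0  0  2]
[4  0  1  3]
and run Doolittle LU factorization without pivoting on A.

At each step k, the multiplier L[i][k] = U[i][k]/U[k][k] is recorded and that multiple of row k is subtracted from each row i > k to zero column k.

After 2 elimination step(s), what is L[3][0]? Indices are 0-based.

L[3][0] = 1

[col 0] pivot 4
  R1 -= 2*R0 → (0, 1, 4, 1)  (L[1][0] := 2)
  R2 -= 2*R0 → (0, 2, 4, 3)  (L[2][0] := 2)
  R3 -= 1*R0 → (0, 1, 3, 1)  (L[3][0] := 1)
[col 1] pivot 1
  R2 -= 2*R1 → (0, 0, 1, 1)  (L[2][1] := 2)
  R3 -= 1*R1 → (0, 0, 4, 0)  (L[3][1] := 1)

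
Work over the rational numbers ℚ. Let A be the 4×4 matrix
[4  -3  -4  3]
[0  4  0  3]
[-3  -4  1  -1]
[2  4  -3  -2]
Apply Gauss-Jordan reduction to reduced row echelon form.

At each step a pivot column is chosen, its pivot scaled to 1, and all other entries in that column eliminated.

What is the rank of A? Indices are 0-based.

rank = 4

[1] R0 /= 4  ⇒  (1, -3/4, -1, 3/4)
     R2 -= -3·R0  ⇒  (0, -25/4, -2, 5/4)
     R3 -= 2·R0  ⇒  (0, 11/2, -1, -7/2)
[2] R1 /= 4  ⇒  (0, 1, 0, 3/4)
     R0 -= -3/4·R1  ⇒  (1, 0, -1, 21/16)
     R2 -= -25/4·R1  ⇒  (0, 0, -2, 95/16)
     R3 -= 11/2·R1  ⇒  (0, 0, -1, -61/8)
[3] R2 /= -2  ⇒  (0, 0, 1, -95/32)
     R0 -= -1·R2  ⇒  (1, 0, 0, -53/32)
     R3 -= -1·R2  ⇒  (0, 0, 0, -339/32)
[4] R3 /= -339/32  ⇒  (0, 0, 0, 1)
     R0 -= -53/32·R3  ⇒  (1, 0, 0, 0)
     R1 -= 3/4·R3  ⇒  (0, 1, 0, 0)
     R2 -= -95/32·R3  ⇒  (0, 0, 1, 0)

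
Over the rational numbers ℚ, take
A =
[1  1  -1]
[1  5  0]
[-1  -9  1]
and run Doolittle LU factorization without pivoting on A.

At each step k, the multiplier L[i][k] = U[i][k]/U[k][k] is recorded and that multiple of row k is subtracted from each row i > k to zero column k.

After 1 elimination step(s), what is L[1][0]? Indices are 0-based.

[col 0] pivot 1
  R1 -= 1*R0 → (0, 4, 1)  (L[1][0] := 1)
  R2 -= -1*R0 → (0, -8, 0)  (L[2][0] := -1)

L[1][0] = 1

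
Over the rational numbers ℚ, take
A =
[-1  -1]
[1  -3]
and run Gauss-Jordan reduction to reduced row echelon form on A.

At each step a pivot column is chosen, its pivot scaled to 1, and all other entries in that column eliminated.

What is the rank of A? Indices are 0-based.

rank = 2

step 1: normalize row 0 (÷-1) = (1, 1)
  row 1: subtract 1×row0 = (0, -4)
step 2: normalize row 1 (÷-4) = (0, 1)
  row 0: subtract 1×row1 = (1, 0)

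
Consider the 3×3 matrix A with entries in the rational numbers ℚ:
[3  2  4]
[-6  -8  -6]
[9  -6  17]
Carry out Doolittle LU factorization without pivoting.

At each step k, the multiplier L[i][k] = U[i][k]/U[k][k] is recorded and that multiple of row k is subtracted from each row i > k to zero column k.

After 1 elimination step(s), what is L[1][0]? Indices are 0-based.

L[1][0] = -2

[col 0] pivot 3
  R1 -= -2*R0 → (0, -4, 2)  (L[1][0] := -2)
  R2 -= 3*R0 → (0, -12, 5)  (L[2][0] := 3)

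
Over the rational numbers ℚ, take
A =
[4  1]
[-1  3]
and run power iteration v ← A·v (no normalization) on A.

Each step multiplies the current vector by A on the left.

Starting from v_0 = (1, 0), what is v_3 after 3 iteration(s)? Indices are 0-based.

v_3 = (53, -36)

v_0 = (1, 0).
v_1 = A·v_0 = (4, -1).
v_2 = A·v_1 = (15, -7).
v_3 = A·v_2 = (53, -36).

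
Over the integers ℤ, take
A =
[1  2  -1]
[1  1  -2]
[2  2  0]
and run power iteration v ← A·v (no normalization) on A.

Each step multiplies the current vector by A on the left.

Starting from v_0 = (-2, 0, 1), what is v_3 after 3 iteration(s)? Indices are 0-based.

v_0 = (-2, 0, 1).
v_1 = A·v_0 = (-3, -4, -4).
v_2 = A·v_1 = (-7, 1, -14).
v_3 = A·v_2 = (9, 22, -12).

v_3 = (9, 22, -12)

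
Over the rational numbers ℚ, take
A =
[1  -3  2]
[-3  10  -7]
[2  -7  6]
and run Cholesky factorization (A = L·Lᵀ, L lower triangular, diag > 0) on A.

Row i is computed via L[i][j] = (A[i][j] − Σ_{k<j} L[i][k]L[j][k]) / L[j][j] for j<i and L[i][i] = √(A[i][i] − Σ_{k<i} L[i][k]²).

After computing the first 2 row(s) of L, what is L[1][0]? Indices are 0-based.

Step 1: L[0][0] = √(1) = 1.
  L[1][0] = (-3) / L[0][0] = -3.
Step 2: L[1][1] = √(1) = 1.

L[1][0] = -3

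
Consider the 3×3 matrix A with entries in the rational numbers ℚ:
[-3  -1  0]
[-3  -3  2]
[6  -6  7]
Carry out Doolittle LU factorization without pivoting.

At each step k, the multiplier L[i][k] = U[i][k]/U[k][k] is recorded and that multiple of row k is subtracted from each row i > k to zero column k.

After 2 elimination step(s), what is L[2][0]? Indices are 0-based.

L[2][0] = -2

Step 1: pivot at (0,0) is -3.
  row1 ← row1 − (1)·row0  ⇒  L[1][0]=1, U row1=(0, -2, 2)
  row2 ← row2 − (-2)·row0  ⇒  L[2][0]=-2, U row2=(0, -8, 7)
Step 2: pivot at (1,1) is -2.
  row2 ← row2 − (4)·row1  ⇒  L[2][1]=4, U row2=(0, 0, -1)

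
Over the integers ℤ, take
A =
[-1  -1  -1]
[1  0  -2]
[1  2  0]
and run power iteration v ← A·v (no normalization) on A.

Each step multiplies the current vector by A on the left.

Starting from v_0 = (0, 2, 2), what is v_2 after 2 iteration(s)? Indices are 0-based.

v_2 = (4, -12, -12)

v_0 = (0, 2, 2).
v_1 = A·v_0 = (-4, -4, 4).
v_2 = A·v_1 = (4, -12, -12).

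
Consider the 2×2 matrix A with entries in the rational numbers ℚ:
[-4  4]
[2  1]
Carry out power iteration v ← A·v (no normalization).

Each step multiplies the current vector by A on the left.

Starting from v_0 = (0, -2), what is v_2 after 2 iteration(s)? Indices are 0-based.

v_2 = (24, -18)

v_0 = (0, -2).
v_1 = A·v_0 = (-8, -2).
v_2 = A·v_1 = (24, -18).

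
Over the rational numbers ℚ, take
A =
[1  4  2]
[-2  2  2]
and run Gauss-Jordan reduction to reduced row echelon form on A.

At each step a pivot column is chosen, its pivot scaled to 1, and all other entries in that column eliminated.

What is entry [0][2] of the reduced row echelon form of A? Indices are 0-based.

pivot(0,0)=1: scale R0 → (1, 4, 2)
  clear (1,0): R1 −= (-2)R0 → (0, 10, 6)
pivot(1,1)=10: scale R1 → (0, 1, 3/5)
  clear (0,1): R0 −= (4)R1 → (1, 0, -2/5)

M[0][2] = -2/5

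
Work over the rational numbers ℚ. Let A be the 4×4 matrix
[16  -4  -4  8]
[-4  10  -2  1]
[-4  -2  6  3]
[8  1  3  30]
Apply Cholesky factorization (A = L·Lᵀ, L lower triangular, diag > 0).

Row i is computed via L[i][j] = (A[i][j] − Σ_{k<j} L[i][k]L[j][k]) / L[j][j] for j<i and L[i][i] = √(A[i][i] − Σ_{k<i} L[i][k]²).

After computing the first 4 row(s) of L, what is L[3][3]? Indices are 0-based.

Step 1: L[0][0] = √(16) = 4.
  L[1][0] = (-4) / L[0][0] = -1.
Step 2: L[1][1] = √(9) = 3.
  L[2][0] = (-4) / L[0][0] = -1.
  L[2][1] = (-3) / L[1][1] = -1.
Step 3: L[2][2] = √(4) = 2.
  L[3][0] = (8) / L[0][0] = 2.
  L[3][1] = (3) / L[1][1] = 1.
  L[3][2] = (6) / L[2][2] = 3.
Step 4: L[3][3] = √(16) = 4.

L[3][3] = 4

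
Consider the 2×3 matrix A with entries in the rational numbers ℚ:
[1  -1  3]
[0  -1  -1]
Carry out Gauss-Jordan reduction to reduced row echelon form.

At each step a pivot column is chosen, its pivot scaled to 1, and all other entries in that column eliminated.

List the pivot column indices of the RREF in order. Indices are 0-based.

pivot columns: 0, 1

pivot(0,0)=1: scale R0 → (1, -1, 3)
pivot(1,1)=-1: scale R1 → (0, 1, 1)
  clear (0,1): R0 −= (-1)R1 → (1, 0, 4)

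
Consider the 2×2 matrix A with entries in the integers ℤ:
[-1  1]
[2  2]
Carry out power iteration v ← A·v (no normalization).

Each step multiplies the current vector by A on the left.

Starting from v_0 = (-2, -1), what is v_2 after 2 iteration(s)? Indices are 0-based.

v_0 = (-2, -1).
v_1 = A·v_0 = (1, -6).
v_2 = A·v_1 = (-7, -10).

v_2 = (-7, -10)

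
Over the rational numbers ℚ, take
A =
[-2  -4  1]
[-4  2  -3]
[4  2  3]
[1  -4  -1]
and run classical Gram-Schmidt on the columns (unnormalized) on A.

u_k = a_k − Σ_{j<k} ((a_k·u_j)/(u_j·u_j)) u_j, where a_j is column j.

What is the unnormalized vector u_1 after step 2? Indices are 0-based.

Step 1: u_0 = a_0 = (-2, -4, 4, 1).
Step 2: u_1 = a_1 − (4/37)·u_0 = (-140/37, 90/37, 58/37, -152/37).

u_1 = (-140/37, 90/37, 58/37, -152/37)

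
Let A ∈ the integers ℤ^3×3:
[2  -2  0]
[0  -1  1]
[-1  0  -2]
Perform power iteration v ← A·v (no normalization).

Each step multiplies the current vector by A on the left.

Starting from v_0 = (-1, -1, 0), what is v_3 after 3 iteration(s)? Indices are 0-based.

v_3 = (-4, -2, 6)

v_0 = (-1, -1, 0).
v_1 = A·v_0 = (0, 1, 1).
v_2 = A·v_1 = (-2, 0, -2).
v_3 = A·v_2 = (-4, -2, 6).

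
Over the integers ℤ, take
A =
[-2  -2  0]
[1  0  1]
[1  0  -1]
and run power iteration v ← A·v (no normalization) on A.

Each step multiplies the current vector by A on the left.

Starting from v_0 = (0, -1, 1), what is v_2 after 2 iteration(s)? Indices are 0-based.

v_2 = (-6, 1, 3)

v_0 = (0, -1, 1).
v_1 = A·v_0 = (2, 1, -1).
v_2 = A·v_1 = (-6, 1, 3).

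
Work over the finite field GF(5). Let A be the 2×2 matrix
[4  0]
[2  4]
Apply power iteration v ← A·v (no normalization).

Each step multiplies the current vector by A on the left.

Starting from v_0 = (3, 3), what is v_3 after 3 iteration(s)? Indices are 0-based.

v_3 = (2, 0)

v_0 = (3, 3).
v_1 = A·v_0 = (2, 3).
v_2 = A·v_1 = (3, 1).
v_3 = A·v_2 = (2, 0).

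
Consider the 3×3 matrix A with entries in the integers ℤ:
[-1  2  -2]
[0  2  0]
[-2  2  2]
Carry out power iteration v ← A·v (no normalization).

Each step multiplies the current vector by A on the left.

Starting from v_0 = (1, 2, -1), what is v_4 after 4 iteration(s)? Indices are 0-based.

v_0 = (1, 2, -1).
v_1 = A·v_0 = (5, 4, 0).
v_2 = A·v_1 = (3, 8, -2).
v_3 = A·v_2 = (17, 16, 6).
v_4 = A·v_3 = (3, 32, 10).

v_4 = (3, 32, 10)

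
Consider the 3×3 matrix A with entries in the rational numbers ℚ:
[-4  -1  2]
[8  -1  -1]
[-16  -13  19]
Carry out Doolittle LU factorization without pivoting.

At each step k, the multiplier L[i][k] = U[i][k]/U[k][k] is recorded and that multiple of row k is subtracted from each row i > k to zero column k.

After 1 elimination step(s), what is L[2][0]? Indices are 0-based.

[col 0] pivot -4
  R1 -= -2*R0 → (0, -3, 3)  (L[1][0] := -2)
  R2 -= 4*R0 → (0, -9, 11)  (L[2][0] := 4)

L[2][0] = 4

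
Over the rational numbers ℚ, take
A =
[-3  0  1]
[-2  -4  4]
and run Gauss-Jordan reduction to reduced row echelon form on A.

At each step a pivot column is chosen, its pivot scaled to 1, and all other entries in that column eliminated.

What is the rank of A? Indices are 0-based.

pivot(0,0)=-3: scale R0 → (1, 0, -1/3)
  clear (1,0): R1 −= (-2)R0 → (0, -4, 10/3)
pivot(1,1)=-4: scale R1 → (0, 1, -5/6)

rank = 2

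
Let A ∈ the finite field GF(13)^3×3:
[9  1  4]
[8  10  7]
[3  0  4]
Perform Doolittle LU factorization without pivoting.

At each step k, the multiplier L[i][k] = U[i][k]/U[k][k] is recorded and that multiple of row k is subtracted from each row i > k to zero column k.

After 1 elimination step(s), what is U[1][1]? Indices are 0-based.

U[1][1] = 12

Step 1: pivot at (0,0) is 9.
  row1 ← row1 − (11)·row0  ⇒  L[1][0]=11, U row1=(0, 12, 2)
  row2 ← row2 − (9)·row0  ⇒  L[2][0]=9, U row2=(0, 4, 7)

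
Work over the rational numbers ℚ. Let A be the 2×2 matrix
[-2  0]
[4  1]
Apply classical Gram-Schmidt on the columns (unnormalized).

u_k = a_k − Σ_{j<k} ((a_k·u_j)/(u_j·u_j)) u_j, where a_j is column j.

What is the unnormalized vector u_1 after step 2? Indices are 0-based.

Step 1: u_0 = a_0 = (-2, 4).
Step 2: u_1 = a_1 − (1/5)·u_0 = (2/5, 1/5).

u_1 = (2/5, 1/5)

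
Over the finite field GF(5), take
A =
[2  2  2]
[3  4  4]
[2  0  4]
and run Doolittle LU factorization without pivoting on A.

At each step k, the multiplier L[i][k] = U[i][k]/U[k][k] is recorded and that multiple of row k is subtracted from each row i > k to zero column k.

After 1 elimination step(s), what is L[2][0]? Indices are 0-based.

L[2][0] = 1

[col 0] pivot 2
  R1 -= 4*R0 → (0, 1, 1)  (L[1][0] := 4)
  R2 -= 1*R0 → (0, 3, 2)  (L[2][0] := 1)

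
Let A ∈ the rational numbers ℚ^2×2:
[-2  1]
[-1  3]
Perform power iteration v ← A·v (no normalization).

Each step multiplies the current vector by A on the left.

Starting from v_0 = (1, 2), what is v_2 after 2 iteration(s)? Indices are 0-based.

v_2 = (5, 15)

v_0 = (1, 2).
v_1 = A·v_0 = (0, 5).
v_2 = A·v_1 = (5, 15).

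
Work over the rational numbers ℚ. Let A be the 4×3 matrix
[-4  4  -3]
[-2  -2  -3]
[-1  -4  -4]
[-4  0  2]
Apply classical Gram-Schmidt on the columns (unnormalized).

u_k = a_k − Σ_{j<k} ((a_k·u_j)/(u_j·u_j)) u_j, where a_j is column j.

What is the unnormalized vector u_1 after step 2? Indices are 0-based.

Step 1: u_0 = a_0 = (-4, -2, -1, -4).
Step 2: u_1 = a_1 − (-8/37)·u_0 = (116/37, -90/37, -156/37, -32/37).

u_1 = (116/37, -90/37, -156/37, -32/37)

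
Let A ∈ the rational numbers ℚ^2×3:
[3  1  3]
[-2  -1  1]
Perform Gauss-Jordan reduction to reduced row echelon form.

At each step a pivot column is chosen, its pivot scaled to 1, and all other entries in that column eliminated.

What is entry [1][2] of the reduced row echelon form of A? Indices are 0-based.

pivot(0,0)=3: scale R0 → (1, 1/3, 1)
  clear (1,0): R1 −= (-2)R0 → (0, -1/3, 3)
pivot(1,1)=-1/3: scale R1 → (0, 1, -9)
  clear (0,1): R0 −= (1/3)R1 → (1, 0, 4)

M[1][2] = -9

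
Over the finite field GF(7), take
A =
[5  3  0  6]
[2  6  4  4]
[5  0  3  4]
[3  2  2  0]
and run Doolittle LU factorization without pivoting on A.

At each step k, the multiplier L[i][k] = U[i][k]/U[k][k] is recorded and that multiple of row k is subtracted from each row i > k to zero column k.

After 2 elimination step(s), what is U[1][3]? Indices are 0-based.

[col 0] pivot 5
  R1 -= 6*R0 → (0, 2, 4, 3)  (L[1][0] := 6)
  R2 -= 1*R0 → (0, 4, 3, 5)  (L[2][0] := 1)
  R3 -= 2*R0 → (0, 3, 2, 2)  (L[3][0] := 2)
[col 1] pivot 2
  R2 -= 2*R1 → (0, 0, 2, 6)  (L[2][1] := 2)
  R3 -= 5*R1 → (0, 0, 3, 1)  (L[3][1] := 5)

U[1][3] = 3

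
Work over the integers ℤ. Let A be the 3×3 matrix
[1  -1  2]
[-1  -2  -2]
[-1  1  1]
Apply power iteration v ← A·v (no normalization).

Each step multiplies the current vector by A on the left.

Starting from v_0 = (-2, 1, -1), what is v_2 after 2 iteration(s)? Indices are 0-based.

v_2 = (-3, -3, 9)

v_0 = (-2, 1, -1).
v_1 = A·v_0 = (-5, 2, 2).
v_2 = A·v_1 = (-3, -3, 9).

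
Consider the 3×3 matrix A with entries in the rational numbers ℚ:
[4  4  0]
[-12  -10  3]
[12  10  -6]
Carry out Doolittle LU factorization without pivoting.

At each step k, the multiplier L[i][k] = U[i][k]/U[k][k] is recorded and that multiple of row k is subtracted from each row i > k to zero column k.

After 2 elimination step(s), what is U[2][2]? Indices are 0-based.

U[2][2] = -3

Step 1: pivot at (0,0) is 4.
  row1 ← row1 − (-3)·row0  ⇒  L[1][0]=-3, U row1=(0, 2, 3)
  row2 ← row2 − (3)·row0  ⇒  L[2][0]=3, U row2=(0, -2, -6)
Step 2: pivot at (1,1) is 2.
  row2 ← row2 − (-1)·row1  ⇒  L[2][1]=-1, U row2=(0, 0, -3)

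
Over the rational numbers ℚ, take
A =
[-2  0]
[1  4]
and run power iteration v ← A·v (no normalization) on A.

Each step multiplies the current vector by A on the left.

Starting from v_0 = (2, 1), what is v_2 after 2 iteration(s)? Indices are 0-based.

v_0 = (2, 1).
v_1 = A·v_0 = (-4, 6).
v_2 = A·v_1 = (8, 20).

v_2 = (8, 20)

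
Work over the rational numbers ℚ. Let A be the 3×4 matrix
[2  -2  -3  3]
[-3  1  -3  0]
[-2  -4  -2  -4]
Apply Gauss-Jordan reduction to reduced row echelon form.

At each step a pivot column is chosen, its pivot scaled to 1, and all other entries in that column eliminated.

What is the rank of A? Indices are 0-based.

[1] R0 /= 2  ⇒  (1, -1, -3/2, 3/2)
     R1 -= -3·R0  ⇒  (0, -2, -15/2, 9/2)
     R2 -= -2·R0  ⇒  (0, -6, -5, -1)
[2] R1 /= -2  ⇒  (0, 1, 15/4, -9/4)
     R0 -= -1·R1  ⇒  (1, 0, 9/4, -3/4)
     R2 -= -6·R1  ⇒  (0, 0, 35/2, -29/2)
[3] R2 /= 35/2  ⇒  (0, 0, 1, -29/35)
     R0 -= 9/4·R2  ⇒  (1, 0, 0, 39/35)
     R1 -= 15/4·R2  ⇒  (0, 1, 0, 6/7)

rank = 3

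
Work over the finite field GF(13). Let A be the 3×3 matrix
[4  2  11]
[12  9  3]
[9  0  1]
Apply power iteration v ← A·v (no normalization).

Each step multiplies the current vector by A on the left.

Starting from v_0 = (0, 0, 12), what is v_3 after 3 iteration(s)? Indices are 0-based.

v_3 = (9, 6, 1)

v_0 = (0, 0, 12).
v_1 = A·v_0 = (2, 10, 12).
v_2 = A·v_1 = (4, 7, 4).
v_3 = A·v_2 = (9, 6, 1).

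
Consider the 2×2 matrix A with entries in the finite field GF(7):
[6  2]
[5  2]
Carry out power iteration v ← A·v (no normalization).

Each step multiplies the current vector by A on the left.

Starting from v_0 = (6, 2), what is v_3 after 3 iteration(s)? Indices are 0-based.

v_0 = (6, 2).
v_1 = A·v_0 = (5, 6).
v_2 = A·v_1 = (0, 2).
v_3 = A·v_2 = (4, 4).

v_3 = (4, 4)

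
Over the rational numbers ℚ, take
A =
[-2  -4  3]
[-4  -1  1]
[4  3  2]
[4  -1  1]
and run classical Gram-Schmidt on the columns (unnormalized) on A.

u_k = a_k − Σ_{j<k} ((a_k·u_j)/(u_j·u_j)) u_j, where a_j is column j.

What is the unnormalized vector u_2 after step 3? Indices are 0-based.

Step 1: u_0 = a_0 = (-2, -4, 4, 4).
Step 2: u_1 = a_1 − (5/13)·u_0 = (-42/13, 7/13, 19/13, -33/13).
Step 3: u_2 = a_2 − (1/26)·u_0 − (-114/251)·u_1 = (404/251, 351/251, 630/251, -77/251).

u_2 = (404/251, 351/251, 630/251, -77/251)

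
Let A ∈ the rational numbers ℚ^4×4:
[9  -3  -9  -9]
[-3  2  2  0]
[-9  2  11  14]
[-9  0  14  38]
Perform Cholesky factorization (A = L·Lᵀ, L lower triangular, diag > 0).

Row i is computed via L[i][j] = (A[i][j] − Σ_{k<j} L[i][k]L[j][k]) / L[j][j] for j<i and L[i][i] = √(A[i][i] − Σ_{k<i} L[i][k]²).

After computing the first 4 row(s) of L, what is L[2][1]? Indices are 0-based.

L[2][1] = -1

Step 1: L[0][0] = √(9) = 3.
  L[1][0] = (-3) / L[0][0] = -1.
Step 2: L[1][1] = √(1) = 1.
  L[2][0] = (-9) / L[0][0] = -3.
  L[2][1] = (-1) / L[1][1] = -1.
Step 3: L[2][2] = √(1) = 1.
  L[3][0] = (-9) / L[0][0] = -3.
  L[3][1] = (-3) / L[1][1] = -3.
  L[3][2] = (2) / L[2][2] = 2.
Step 4: L[3][3] = √(16) = 4.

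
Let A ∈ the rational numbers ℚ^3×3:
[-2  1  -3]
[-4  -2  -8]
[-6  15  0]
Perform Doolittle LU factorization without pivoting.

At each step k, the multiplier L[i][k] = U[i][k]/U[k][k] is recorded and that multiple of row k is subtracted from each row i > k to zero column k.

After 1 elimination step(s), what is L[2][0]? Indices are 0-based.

L[2][0] = 3

k=0: U[0][0]=-2
  eliminate (1,0): mult=2, new row 1: (0, -4, -2); set L[1][0]=2
  eliminate (2,0): mult=3, new row 2: (0, 12, 9); set L[2][0]=3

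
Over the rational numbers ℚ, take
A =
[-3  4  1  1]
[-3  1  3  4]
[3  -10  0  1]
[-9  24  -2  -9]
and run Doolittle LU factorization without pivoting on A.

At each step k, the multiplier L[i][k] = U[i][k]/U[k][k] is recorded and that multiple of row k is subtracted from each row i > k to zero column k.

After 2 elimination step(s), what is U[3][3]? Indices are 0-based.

k=0: U[0][0]=-3
  eliminate (1,0): mult=1, new row 1: (0, -3, 2, 3); set L[1][0]=1
  eliminate (2,0): mult=-1, new row 2: (0, -6, 1, 2); set L[2][0]=-1
  eliminate (3,0): mult=3, new row 3: (0, 12, -5, -12); set L[3][0]=3
k=1: U[1][1]=-3
  eliminate (2,1): mult=2, new row 2: (0, 0, -3, -4); set L[2][1]=2
  eliminate (3,1): mult=-4, new row 3: (0, 0, 3, 0); set L[3][1]=-4

U[3][3] = 0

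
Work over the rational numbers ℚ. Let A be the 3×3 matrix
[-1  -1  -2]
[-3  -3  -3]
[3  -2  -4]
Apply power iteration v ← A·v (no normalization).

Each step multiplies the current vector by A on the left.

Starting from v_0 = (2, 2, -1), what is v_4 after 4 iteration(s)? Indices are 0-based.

v_0 = (2, 2, -1).
v_1 = A·v_0 = (-2, -9, 6).
v_2 = A·v_1 = (-1, 15, -12).
v_3 = A·v_2 = (10, -6, 15).
v_4 = A·v_3 = (-34, -57, -18).

v_4 = (-34, -57, -18)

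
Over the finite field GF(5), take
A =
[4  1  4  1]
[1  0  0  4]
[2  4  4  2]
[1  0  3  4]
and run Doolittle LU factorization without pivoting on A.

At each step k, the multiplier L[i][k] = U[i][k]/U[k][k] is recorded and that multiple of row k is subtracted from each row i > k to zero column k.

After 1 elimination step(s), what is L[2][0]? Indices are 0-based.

k=0: U[0][0]=4
  eliminate (1,0): mult=4, new row 1: (0, 1, 4, 0); set L[1][0]=4
  eliminate (2,0): mult=3, new row 2: (0, 1, 2, 4); set L[2][0]=3
  eliminate (3,0): mult=4, new row 3: (0, 1, 2, 0); set L[3][0]=4

L[2][0] = 3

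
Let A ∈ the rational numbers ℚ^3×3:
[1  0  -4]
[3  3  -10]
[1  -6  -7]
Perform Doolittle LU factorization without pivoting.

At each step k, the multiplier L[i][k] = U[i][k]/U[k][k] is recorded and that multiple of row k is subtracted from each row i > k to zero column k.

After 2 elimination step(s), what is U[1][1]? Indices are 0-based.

U[1][1] = 3

Step 1: pivot at (0,0) is 1.
  row1 ← row1 − (3)·row0  ⇒  L[1][0]=3, U row1=(0, 3, 2)
  row2 ← row2 − (1)·row0  ⇒  L[2][0]=1, U row2=(0, -6, -3)
Step 2: pivot at (1,1) is 3.
  row2 ← row2 − (-2)·row1  ⇒  L[2][1]=-2, U row2=(0, 0, 1)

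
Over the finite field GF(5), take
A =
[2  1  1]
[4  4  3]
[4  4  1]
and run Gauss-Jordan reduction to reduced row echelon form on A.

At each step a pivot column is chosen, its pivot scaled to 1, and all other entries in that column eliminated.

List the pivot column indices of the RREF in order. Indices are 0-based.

[1] R0 /= 2  ⇒  (1, 3, 3)
     R1 -= 4·R0  ⇒  (0, 2, 1)
     R2 -= 4·R0  ⇒  (0, 2, 4)
[2] R1 /= 2  ⇒  (0, 1, 3)
     R0 -= 3·R1  ⇒  (1, 0, 4)
     R2 -= 2·R1  ⇒  (0, 0, 3)
[3] R2 /= 3  ⇒  (0, 0, 1)
     R0 -= 4·R2  ⇒  (1, 0, 0)
     R1 -= 3·R2  ⇒  (0, 1, 0)

pivot columns: 0, 1, 2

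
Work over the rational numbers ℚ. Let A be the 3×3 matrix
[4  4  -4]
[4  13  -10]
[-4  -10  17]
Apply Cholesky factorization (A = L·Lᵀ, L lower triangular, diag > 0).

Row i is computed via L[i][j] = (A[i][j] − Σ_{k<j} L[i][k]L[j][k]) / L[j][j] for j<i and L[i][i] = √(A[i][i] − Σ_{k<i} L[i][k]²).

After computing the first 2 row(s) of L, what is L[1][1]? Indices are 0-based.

Step 1: L[0][0] = √(4) = 2.
  L[1][0] = (4) / L[0][0] = 2.
Step 2: L[1][1] = √(9) = 3.

L[1][1] = 3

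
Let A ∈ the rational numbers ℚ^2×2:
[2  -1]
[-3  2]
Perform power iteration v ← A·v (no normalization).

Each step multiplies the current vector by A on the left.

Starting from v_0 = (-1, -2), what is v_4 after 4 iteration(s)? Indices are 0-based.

v_4 = (15, -26)

v_0 = (-1, -2).
v_1 = A·v_0 = (0, -1).
v_2 = A·v_1 = (1, -2).
v_3 = A·v_2 = (4, -7).
v_4 = A·v_3 = (15, -26).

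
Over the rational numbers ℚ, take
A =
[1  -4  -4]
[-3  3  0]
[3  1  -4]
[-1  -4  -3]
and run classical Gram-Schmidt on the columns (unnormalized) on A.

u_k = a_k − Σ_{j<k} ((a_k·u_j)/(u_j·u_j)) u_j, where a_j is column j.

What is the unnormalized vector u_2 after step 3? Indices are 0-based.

u_2 = (-3/2, -3, -3, -3/2)

Step 1: u_0 = a_0 = (1, -3, 3, -1).
Step 2: u_1 = a_1 − (-3/10)·u_0 = (-37/10, 21/10, 19/10, -43/10).
Step 3: u_2 = a_2 − (-13/20)·u_0 − (1/2)·u_1 = (-3/2, -3, -3, -3/2).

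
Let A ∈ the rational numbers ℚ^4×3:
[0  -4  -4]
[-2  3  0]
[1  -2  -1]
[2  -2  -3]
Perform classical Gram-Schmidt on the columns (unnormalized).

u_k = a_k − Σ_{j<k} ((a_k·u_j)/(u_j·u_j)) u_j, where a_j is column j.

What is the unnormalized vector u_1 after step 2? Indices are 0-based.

Step 1: u_0 = a_0 = (0, -2, 1, 2).
Step 2: u_1 = a_1 − (-4/3)·u_0 = (-4, 1/3, -2/3, 2/3).

u_1 = (-4, 1/3, -2/3, 2/3)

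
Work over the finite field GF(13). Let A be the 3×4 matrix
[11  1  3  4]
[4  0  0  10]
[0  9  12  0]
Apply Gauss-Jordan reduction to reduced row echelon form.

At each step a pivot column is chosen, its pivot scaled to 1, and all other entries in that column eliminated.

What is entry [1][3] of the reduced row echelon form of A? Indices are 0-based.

pivot(0,0)=11: scale R0 → (1, 6, 5, 11)
  clear (1,0): R1 −= (4)R0 → (0, 2, 6, 5)
pivot(1,1)=2: scale R1 → (0, 1, 3, 9)
  clear (0,1): R0 −= (6)R1 → (1, 0, 0, 9)
  clear (2,1): R2 −= (9)R1 → (0, 0, 11, 10)
pivot(2,2)=11: scale R2 → (0, 0, 1, 8)
  clear (1,2): R1 −= (3)R2 → (0, 1, 0, 11)

M[1][3] = 11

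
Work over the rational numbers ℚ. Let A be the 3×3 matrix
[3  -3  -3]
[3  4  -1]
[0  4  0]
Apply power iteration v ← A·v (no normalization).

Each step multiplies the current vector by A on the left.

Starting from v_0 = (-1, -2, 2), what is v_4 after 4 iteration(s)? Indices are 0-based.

v_0 = (-1, -2, 2).
v_1 = A·v_0 = (-3, -13, -8).
v_2 = A·v_1 = (54, -53, -52).
v_3 = A·v_2 = (477, 2, -212).
v_4 = A·v_3 = (2061, 1651, 8).

v_4 = (2061, 1651, 8)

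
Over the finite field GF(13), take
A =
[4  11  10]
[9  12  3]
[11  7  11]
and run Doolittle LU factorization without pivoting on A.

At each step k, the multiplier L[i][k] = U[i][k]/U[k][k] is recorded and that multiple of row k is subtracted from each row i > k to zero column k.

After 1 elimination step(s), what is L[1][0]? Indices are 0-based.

k=0: U[0][0]=4
  eliminate (1,0): mult=12, new row 1: (0, 10, 0); set L[1][0]=12
  eliminate (2,0): mult=6, new row 2: (0, 6, 3); set L[2][0]=6

L[1][0] = 12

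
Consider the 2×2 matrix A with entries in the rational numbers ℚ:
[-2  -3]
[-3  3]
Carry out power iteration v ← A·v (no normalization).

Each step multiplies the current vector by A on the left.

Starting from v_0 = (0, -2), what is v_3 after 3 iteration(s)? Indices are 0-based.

v_0 = (0, -2).
v_1 = A·v_0 = (6, -6).
v_2 = A·v_1 = (6, -36).
v_3 = A·v_2 = (96, -126).

v_3 = (96, -126)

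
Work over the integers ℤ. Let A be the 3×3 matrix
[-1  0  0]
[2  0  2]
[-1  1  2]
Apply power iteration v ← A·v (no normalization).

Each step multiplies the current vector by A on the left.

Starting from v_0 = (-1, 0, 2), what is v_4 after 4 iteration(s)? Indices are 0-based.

v_0 = (-1, 0, 2).
v_1 = A·v_0 = (1, 2, 5).
v_2 = A·v_1 = (-1, 12, 11).
v_3 = A·v_2 = (1, 20, 35).
v_4 = A·v_3 = (-1, 72, 89).

v_4 = (-1, 72, 89)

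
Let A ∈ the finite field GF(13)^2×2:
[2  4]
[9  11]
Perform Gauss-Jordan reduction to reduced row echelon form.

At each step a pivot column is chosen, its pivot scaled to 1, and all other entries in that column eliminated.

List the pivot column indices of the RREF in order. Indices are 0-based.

[1] R0 /= 2  ⇒  (1, 2)
     R1 -= 9·R0  ⇒  (0, 6)
[2] R1 /= 6  ⇒  (0, 1)
     R0 -= 2·R1  ⇒  (1, 0)

pivot columns: 0, 1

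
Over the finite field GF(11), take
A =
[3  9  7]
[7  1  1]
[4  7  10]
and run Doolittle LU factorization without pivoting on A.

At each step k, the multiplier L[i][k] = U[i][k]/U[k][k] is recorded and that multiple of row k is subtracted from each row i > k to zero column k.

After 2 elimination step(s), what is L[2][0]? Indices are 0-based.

[col 0] pivot 3
  R1 -= 6*R0 → (0, 2, 3)  (L[1][0] := 6)
  R2 -= 5*R0 → (0, 6, 8)  (L[2][0] := 5)
[col 1] pivot 2
  R2 -= 3*R1 → (0, 0, 10)  (L[2][1] := 3)

L[2][0] = 5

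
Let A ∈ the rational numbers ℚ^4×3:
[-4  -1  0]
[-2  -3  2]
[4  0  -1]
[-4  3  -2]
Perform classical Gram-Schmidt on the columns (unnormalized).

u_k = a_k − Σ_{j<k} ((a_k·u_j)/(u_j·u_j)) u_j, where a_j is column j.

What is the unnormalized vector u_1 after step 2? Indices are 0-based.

u_1 = (-15/13, -40/13, 2/13, 37/13)

Step 1: u_0 = a_0 = (-4, -2, 4, -4).
Step 2: u_1 = a_1 − (-1/26)·u_0 = (-15/13, -40/13, 2/13, 37/13).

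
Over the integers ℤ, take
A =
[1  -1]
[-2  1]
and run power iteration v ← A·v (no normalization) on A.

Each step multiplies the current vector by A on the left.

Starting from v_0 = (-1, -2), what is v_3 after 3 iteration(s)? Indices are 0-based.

v_0 = (-1, -2).
v_1 = A·v_0 = (1, 0).
v_2 = A·v_1 = (1, -2).
v_3 = A·v_2 = (3, -4).

v_3 = (3, -4)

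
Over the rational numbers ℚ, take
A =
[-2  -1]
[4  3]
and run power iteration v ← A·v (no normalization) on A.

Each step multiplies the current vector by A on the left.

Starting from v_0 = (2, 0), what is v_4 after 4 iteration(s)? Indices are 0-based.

v_0 = (2, 0).
v_1 = A·v_0 = (-4, 8).
v_2 = A·v_1 = (0, 8).
v_3 = A·v_2 = (-8, 24).
v_4 = A·v_3 = (-8, 40).

v_4 = (-8, 40)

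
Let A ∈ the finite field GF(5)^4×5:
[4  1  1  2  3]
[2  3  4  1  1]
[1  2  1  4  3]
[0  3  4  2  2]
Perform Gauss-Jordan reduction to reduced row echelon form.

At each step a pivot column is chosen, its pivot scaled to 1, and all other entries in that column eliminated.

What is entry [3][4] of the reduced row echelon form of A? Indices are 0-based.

pivot(0,0)=4: scale R0 → (1, 4, 4, 3, 2)
  clear (1,0): R1 −= (2)R0 → (0, 0, 1, 0, 2)
  clear (2,0): R2 −= (1)R0 → (0, 3, 2, 1, 1)
pivot(1,1): swap R1↔R2
pivot(1,1)=3: scale R1 → (0, 1, 4, 2, 2)
  clear (0,1): R0 −= (4)R1 → (1, 0, 3, 0, 4)
  clear (3,1): R3 −= (3)R1 → (0, 0, 2, 1, 1)
pivot(2,2)=1: scale R2 → (0, 0, 1, 0, 2)
  clear (0,2): R0 −= (3)R2 → (1, 0, 0, 0, 3)
  clear (1,2): R1 −= (4)R2 → (0, 1, 0, 2, 4)
  clear (3,2): R3 −= (2)R2 → (0, 0, 0, 1, 2)
pivot(3,3)=1: scale R3 → (0, 0, 0, 1, 2)
  clear (1,3): R1 −= (2)R3 → (0, 1, 0, 0, 0)

M[3][4] = 2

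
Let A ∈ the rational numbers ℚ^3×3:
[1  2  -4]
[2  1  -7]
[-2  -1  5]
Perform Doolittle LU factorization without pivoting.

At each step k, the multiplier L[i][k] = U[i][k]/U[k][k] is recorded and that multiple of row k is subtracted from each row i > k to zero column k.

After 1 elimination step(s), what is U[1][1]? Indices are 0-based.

U[1][1] = -3

[col 0] pivot 1
  R1 -= 2*R0 → (0, -3, 1)  (L[1][0] := 2)
  R2 -= -2*R0 → (0, 3, -3)  (L[2][0] := -2)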